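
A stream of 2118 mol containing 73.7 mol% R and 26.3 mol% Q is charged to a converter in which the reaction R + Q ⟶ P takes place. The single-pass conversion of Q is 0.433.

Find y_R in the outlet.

0.703

Q reacted = 0.433 × 557 = 241.2 mol; ν_Q = −1, so ξ = 241.2/1 = 241.2 mol.
Outlet amounts (n = n₀ + ν ξ):
  R: 1561 − 1(241.2) = 1320
  Q: 557 − 1(241.2) = 315.8
  P: 0 + 1(241.2) = 241.2
Total out = 1877 mol; y_R = 1320 / 1877 = 0.7032.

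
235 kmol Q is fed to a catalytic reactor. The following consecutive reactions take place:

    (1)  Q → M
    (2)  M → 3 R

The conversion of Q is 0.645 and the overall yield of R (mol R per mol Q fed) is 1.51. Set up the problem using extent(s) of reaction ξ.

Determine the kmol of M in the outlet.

33.3 kmol

Conversion of Q: Q consumed = 1ξ₁ = 0.645 × 235 → ξ₁ = 151.6 kmol.
Yield of R: 3ξ₂ / 235 = 1.51 → ξ₂ = 118.3 kmol.
Outlet amounts (n = n₀ + Σ ν·ξ):
  Q: 235 − 1(151.6) = 83.42
  M: 0 + 1(151.6) − 1(118.3) = 33.29
  R: 0 + 3(118.3) = 354.9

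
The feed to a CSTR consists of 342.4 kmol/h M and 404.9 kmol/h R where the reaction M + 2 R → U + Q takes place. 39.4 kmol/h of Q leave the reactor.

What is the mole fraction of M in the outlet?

0.428

For Q: n = n₀ + 1ξ → 39.4 = 0 + 1ξ, giving ξ = 39.4 kmol/h.
Outlet amounts (n = n₀ + ν ξ):
  M: 342.4 − 1(39.4) = 303
  R: 404.9 − 2(39.4) = 326.1
  U: 0 + 1(39.4) = 39.4
  Q: 0 + 1(39.4) = 39.4
Total out = 707.9 kmol/h; y_M = 303 / 707.9 = 0.428.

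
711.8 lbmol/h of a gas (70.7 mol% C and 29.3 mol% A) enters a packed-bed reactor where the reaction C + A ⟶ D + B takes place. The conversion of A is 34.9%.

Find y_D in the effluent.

0.102

A reacted = 0.349 × 208.6 = 72.79 lbmol/h; ν_A = −1, so ξ = 72.79/1 = 72.79 lbmol/h.
Outlet amounts (n = n₀ + ν ξ):
  C: 503.2 − 1(72.79) = 430.5
  A: 208.6 − 1(72.79) = 135.8
  D: 0 + 1(72.79) = 72.79
  B: 0 + 1(72.79) = 72.79
Total out = 711.8 lbmol/h; y_D = 72.79 / 711.8 = 0.1023.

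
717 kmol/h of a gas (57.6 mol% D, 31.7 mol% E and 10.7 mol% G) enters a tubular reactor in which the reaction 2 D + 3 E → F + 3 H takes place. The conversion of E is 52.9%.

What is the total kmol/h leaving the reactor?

677 kmol/h

E reacted = 0.529 × 227.3 = 120.2 kmol/h; ν_E = −3, so ξ = 120.2/3 = 40.08 kmol/h.
Outlet amounts (n = n₀ + ν ξ):
  D: 413 − 2(40.08) = 332.8
  E: 227.3 − 3(40.08) = 107.1
  F: 0 + 1(40.08) = 40.08
  H: 0 + 3(40.08) = 120.2
  G: 76.72 (inert)
Total out = 332.8 + 107.1 + 40.08 + 120.2 + 76.72 = 676.9 kmol/h.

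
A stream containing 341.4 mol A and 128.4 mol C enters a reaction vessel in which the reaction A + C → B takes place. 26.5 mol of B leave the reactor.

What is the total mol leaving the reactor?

443 mol

For B: n = n₀ + 1ξ → 26.5 = 0 + 1ξ, giving ξ = 26.5 mol.
Outlet amounts (n = n₀ + ν ξ):
  A: 341.4 − 1(26.5) = 314.9
  C: 128.4 − 1(26.5) = 101.9
  B: 0 + 1(26.5) = 26.5
Total out = 314.9 + 101.9 + 26.5 = 443.3 mol.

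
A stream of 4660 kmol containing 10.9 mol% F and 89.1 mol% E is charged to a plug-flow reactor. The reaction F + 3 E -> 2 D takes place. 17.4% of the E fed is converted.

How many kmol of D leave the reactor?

482 kmol

E reacted = 0.174 × 4152 = 722.5 kmol; ν_E = −3, so ξ = 722.5/3 = 240.8 kmol.
Outlet amounts (n = n₀ + ν ξ):
  F: 507.9 − 1(240.8) = 267.1
  E: 4152 − 3(240.8) = 3430
  D: 0 + 2(240.8) = 481.6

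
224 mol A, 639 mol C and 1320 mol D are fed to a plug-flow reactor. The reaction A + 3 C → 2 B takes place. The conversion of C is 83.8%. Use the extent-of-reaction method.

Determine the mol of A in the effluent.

45.5 mol

C reacted = 0.838 × 639 = 535.5 mol; ν_C = −3, so ξ = 535.5/3 = 178.5 mol.
Outlet amounts (n = n₀ + ν ξ):
  A: 224 − 1(178.5) = 45.51
  C: 639 − 3(178.5) = 103.5
  B: 0 + 2(178.5) = 357
  D: 1320 (inert)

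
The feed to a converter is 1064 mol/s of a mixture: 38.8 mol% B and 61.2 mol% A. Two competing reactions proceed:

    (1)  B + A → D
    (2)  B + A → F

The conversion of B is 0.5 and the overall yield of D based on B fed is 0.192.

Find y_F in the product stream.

Yield of D: 1ξ₁ / 412.8 = 0.192 → ξ₁ = 79.26 mol/s.
Conversion of B: 1ξ₁ + 1ξ₂ = 0.5 × 412.8 = 206.4 → ξ₂ = 127.2 mol/s.
Outlet amounts (n = n₀ + Σ ν·ξ):
  B: 412.8 − 1(79.26) − 1(127.2) = 206.4
  A: 651.2 − 1(79.26) − 1(127.2) = 444.8
  D: 0 + 1(79.26) = 79.26
  F: 0 + 1(127.2) = 127.2
Total out = 857.6 mol/s; y_F = 127.2 / 857.6 = 0.1483.

0.148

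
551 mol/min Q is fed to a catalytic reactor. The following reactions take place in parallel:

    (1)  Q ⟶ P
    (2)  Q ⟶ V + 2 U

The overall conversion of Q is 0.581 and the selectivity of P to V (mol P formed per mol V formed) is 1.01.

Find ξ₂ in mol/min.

Conversion of Q: Q consumed = 0.581 × 551 = 320.1 mol/min = 1ξ₁ + 1ξ₂.
Selectivity: 1ξ₁ / (1ξ₂) = 1.01 → ξ₁ = 1.01 ξ₂.
Substitute: (1·1.01 + 1) ξ₂ = 320.1 → ξ₂ = 159.3 mol/min, ξ₁ = 160.9 mol/min.
Outlet amounts (n = n₀ + Σ ν·ξ):
  Q: 551 − 1(160.9) − 1(159.3) = 230.9
  P: 0 + 1(160.9) = 160.9
  V: 0 + 1(159.3) = 159.3
  U: 0 + 2(159.3) = 318.5

ξ₂ = 159 mol/min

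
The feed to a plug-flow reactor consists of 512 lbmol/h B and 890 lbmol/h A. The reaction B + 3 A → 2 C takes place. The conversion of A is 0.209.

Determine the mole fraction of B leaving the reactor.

0.352

A reacted = 0.209 × 890 = 186 lbmol/h; ν_A = −3, so ξ = 186/3 = 62 lbmol/h.
Outlet amounts (n = n₀ + ν ξ):
  B: 512 − 1(62) = 450
  A: 890 − 3(62) = 704
  C: 0 + 2(62) = 124
Total out = 1278 lbmol/h; y_B = 450 / 1278 = 0.3521.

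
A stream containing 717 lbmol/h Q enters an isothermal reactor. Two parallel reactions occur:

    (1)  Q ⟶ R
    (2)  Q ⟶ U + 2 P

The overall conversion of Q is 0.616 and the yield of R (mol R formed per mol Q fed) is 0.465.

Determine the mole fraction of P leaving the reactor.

Yield of R: 1ξ₁ / 717 = 0.465 → ξ₁ = 333.4 lbmol/h.
Conversion of Q: 1ξ₁ + 1ξ₂ = 0.616 × 717 = 441.7 → ξ₂ = 108.3 lbmol/h.
Outlet amounts (n = n₀ + Σ ν·ξ):
  Q: 717 − 1(333.4) − 1(108.3) = 275.3
  R: 0 + 1(333.4) = 333.4
  U: 0 + 1(108.3) = 108.3
  P: 0 + 2(108.3) = 216.5
Total out = 933.5 lbmol/h; y_P = 216.5 / 933.5 = 0.232.

0.232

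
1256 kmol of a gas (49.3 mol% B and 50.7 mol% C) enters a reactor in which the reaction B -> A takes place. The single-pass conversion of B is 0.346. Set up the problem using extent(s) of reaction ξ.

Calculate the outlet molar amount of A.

B reacted = 0.346 × 619.2 = 214.2 kmol; ν_B = −1, so ξ = 214.2/1 = 214.2 kmol.
Outlet amounts (n = n₀ + ν ξ):
  B: 619.2 − 1(214.2) = 405
  A: 0 + 1(214.2) = 214.2
  C: 636.8 (inert)

214 kmol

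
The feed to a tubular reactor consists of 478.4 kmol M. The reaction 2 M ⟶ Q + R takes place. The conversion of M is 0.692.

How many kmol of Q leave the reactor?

M reacted = 0.692 × 478.4 = 331.1 kmol; ν_M = −2, so ξ = 331.1/2 = 165.5 kmol.
Outlet amounts (n = n₀ + ν ξ):
  M: 478.4 − 2(165.5) = 147.3
  Q: 0 + 1(165.5) = 165.5
  R: 0 + 1(165.5) = 165.5

166 kmol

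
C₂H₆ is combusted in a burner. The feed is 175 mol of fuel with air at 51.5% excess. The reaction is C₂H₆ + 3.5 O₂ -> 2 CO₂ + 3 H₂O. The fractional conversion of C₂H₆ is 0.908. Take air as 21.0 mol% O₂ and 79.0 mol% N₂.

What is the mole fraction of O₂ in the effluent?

Stoichiometric O₂ = 3.5 × 175 = 612.5 mol; O₂ fed = 612.5 × 1.515 = 927.9 mol.
N₂ fed = 927.9 × 79/21 = 3491 mol.
Fuel reacted = 0.908 × 175 → ξ = 158.9 mol.
Outlet (n = n₀ + ν ξ):
  C₂H₆: 175 − 1(158.9) = 16.1
  O₂: 927.9 − 3.5(158.9) = 371.8
  N₂: 3491 (inert)
  CO₂: 0 + 2(158.9) = 317.8
  H₂O: 0 + 3(158.9) = 476.7
Total out = 4673 mol; y_O₂ = 371.8 / 4673 = 0.07956.

0.0796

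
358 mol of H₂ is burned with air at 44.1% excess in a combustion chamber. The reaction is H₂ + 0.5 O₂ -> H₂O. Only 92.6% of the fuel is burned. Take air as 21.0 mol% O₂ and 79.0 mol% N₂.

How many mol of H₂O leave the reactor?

332 mol

Stoichiometric O₂ = 0.5 × 358 = 179 mol; O₂ fed = 179 × 1.441 = 257.9 mol.
N₂ fed = 257.9 × 79/21 = 970.3 mol.
Fuel reacted = 0.926 × 358 → ξ = 331.5 mol.
Outlet (n = n₀ + ν ξ):
  H₂: 358 − 1(331.5) = 26.49
  O₂: 257.9 − 0.5(331.5) = 92.19
  N₂: 970.3 (inert)
  H₂O: 0 + 1(331.5) = 331.5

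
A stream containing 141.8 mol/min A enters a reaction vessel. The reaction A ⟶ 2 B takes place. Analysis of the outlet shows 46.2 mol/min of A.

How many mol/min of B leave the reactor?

For A: n = n₀ − 1ξ → 46.2 = 141.8 − 1ξ, giving ξ = 95.6 mol/min.
Outlet amounts (n = n₀ + ν ξ):
  A: 141.8 − 1(95.6) = 46.2
  B: 0 + 2(95.6) = 191.2

191 mol/min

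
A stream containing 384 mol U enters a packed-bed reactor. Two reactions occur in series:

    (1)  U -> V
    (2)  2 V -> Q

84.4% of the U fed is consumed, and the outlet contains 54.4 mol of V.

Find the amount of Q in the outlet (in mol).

135 mol

Conversion of U: U consumed = 1ξ₁ = 0.844 × 384 → ξ₁ = 324.1 mol.
V balance: n_V = 0 + 1ξ₁ − 2ξ₂ = 54.4 → ξ₂ = (1·324.1 − 54.4)/2 = 134.8 mol.
Outlet amounts (n = n₀ + Σ ν·ξ):
  U: 384 − 1(324.1) = 59.9
  V: 0 + 1(324.1) − 2(134.8) = 54.4
  Q: 0 + 1(134.8) = 134.8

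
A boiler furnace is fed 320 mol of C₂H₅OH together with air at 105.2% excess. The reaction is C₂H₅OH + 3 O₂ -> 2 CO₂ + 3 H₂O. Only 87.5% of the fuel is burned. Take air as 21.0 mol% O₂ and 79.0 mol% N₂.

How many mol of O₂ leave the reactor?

1130 mol

Stoichiometric O₂ = 3 × 320 = 960 mol; O₂ fed = 960 × 2.052 = 1970 mol.
N₂ fed = 1970 × 79/21 = 7411 mol.
Fuel reacted = 0.875 × 320 → ξ = 280 mol.
Outlet (n = n₀ + ν ξ):
  C₂H₅OH: 320 − 1(280) = 40
  O₂: 1970 − 3(280) = 1130
  N₂: 7411 (inert)
  CO₂: 0 + 2(280) = 560
  H₂O: 0 + 3(280) = 840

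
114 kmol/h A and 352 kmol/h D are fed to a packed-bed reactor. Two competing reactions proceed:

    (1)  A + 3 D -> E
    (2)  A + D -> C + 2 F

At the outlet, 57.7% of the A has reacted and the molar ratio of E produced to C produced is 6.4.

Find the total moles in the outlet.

Conversion of A: A consumed = 0.577 × 114 = 65.78 kmol/h = 1ξ₁ + 1ξ₂.
Selectivity: 1ξ₁ / (1ξ₂) = 6.4 → ξ₁ = 6.4 ξ₂.
Substitute: (1·6.4 + 1) ξ₂ = 65.78 → ξ₂ = 8.889 kmol/h, ξ₁ = 56.89 kmol/h.
Outlet amounts (n = n₀ + Σ ν·ξ):
  A: 114 − 1(56.89) − 1(8.889) = 48.22
  D: 352 − 3(56.89) − 1(8.889) = 172.4
  E: 0 + 1(56.89) = 56.89
  C: 0 + 1(8.889) = 8.889
  F: 0 + 2(8.889) = 17.78
Total out = 48.22 + 172.4 + 56.89 + 8.889 + 17.78 = 304.2 kmol/h.

304 kmol/h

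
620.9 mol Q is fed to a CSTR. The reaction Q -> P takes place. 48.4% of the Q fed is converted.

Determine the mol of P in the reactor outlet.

301 mol

Q reacted = 0.484 × 620.9 = 300.5 mol; ν_Q = −1, so ξ = 300.5/1 = 300.5 mol.
Outlet amounts (n = n₀ + ν ξ):
  Q: 620.9 − 1(300.5) = 320.4
  P: 0 + 1(300.5) = 300.5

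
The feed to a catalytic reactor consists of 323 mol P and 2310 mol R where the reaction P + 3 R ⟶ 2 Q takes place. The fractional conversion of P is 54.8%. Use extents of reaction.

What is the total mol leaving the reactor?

P reacted = 0.548 × 323 = 177 mol; ν_P = −1, so ξ = 177/1 = 177 mol.
Outlet amounts (n = n₀ + ν ξ):
  P: 323 − 1(177) = 146
  R: 2310 − 3(177) = 1779
  Q: 0 + 2(177) = 354
Total out = 146 + 1779 + 354 = 2279 mol.

2280 mol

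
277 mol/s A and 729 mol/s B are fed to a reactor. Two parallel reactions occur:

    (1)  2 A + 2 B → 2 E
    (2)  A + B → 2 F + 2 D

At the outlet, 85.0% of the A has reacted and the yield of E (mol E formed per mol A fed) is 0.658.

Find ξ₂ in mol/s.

ξ₂ = 53.2 mol/s

Yield of E: 2ξ₁ / 277 = 0.658 → ξ₁ = 91.13 mol/s.
Conversion of A: 2ξ₁ + 1ξ₂ = 0.85 × 277 = 235.4 → ξ₂ = 53.18 mol/s.
Outlet amounts (n = n₀ + Σ ν·ξ):
  A: 277 − 2(91.13) − 1(53.18) = 41.55
  B: 729 − 2(91.13) − 1(53.18) = 493.6
  E: 0 + 2(91.13) = 182.3
  F: 0 + 2(53.18) = 106.4
  D: 0 + 2(53.18) = 106.4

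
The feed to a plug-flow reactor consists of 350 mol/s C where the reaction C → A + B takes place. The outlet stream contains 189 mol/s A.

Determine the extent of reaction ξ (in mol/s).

For A: n = n₀ + 1ξ → 189 = 0 + 1ξ, giving ξ = 189 mol/s.
Outlet amounts (n = n₀ + ν ξ):
  C: 350 − 1(189) = 161
  A: 0 + 1(189) = 189
  B: 0 + 1(189) = 189

ξ = 189 mol/s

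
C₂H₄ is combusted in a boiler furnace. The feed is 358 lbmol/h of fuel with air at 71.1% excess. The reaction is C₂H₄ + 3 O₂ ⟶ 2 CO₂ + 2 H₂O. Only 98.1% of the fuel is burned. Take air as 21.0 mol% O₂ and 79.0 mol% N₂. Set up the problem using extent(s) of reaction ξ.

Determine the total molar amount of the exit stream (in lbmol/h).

9110 lbmol/h

Stoichiometric O₂ = 3 × 358 = 1074 lbmol/h; O₂ fed = 1074 × 1.711 = 1838 lbmol/h.
N₂ fed = 1838 × 79/21 = 6913 lbmol/h.
Fuel reacted = 0.981 × 358 → ξ = 351.2 lbmol/h.
Outlet (n = n₀ + ν ξ):
  C₂H₄: 358 − 1(351.2) = 6.802
  O₂: 1838 − 3(351.2) = 784
  N₂: 6913 (inert)
  CO₂: 0 + 2(351.2) = 702.4
  H₂O: 0 + 2(351.2) = 702.4
Total out = 6.802 + 784 + 6913 + 702.4 + 702.4 = 9109 lbmol/h.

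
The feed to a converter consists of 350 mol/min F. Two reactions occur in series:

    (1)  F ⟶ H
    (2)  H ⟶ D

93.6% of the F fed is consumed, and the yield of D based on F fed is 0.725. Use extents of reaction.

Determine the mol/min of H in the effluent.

73.9 mol/min

Conversion of F: F consumed = 1ξ₁ = 0.936 × 350 → ξ₁ = 327.6 mol/min.
Yield of D: 1ξ₂ / 350 = 0.725 → ξ₂ = 253.8 mol/min.
Outlet amounts (n = n₀ + Σ ν·ξ):
  F: 350 − 1(327.6) = 22.4
  H: 0 + 1(327.6) − 1(253.8) = 73.85
  D: 0 + 1(253.8) = 253.8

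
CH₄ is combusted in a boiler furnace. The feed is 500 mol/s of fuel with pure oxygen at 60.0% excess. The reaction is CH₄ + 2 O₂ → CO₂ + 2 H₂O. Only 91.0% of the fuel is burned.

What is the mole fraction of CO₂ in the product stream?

0.217

Stoichiometric O₂ = 2 × 500 = 1000 mol/s; O₂ fed = 1000 × 1.600 = 1600 mol/s.
Fuel reacted = 0.91 × 500 → ξ = 455 mol/s.
Outlet (n = n₀ + ν ξ):
  CH₄: 500 − 1(455) = 45
  O₂: 1600 − 2(455) = 690
  CO₂: 0 + 1(455) = 455
  H₂O: 0 + 2(455) = 910
Total out = 2100 mol/s; y_CO₂ = 455 / 2100 = 0.2167.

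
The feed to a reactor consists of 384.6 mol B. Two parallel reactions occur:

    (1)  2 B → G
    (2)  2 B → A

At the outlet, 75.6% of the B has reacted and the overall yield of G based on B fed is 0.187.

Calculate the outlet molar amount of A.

Yield of G: 1ξ₁ / 384.6 = 0.187 → ξ₁ = 71.92 mol.
Conversion of B: 2ξ₁ + 2ξ₂ = 0.756 × 384.6 = 290.8 → ξ₂ = 73.46 mol.
Outlet amounts (n = n₀ + Σ ν·ξ):
  B: 384.6 − 2(71.92) − 2(73.46) = 93.84
  G: 0 + 1(71.92) = 71.92
  A: 0 + 1(73.46) = 73.46

73.5 mol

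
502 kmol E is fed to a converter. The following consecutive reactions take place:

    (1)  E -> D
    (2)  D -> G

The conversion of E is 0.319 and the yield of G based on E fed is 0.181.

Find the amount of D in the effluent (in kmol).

Conversion of E: E consumed = 1ξ₁ = 0.319 × 502 → ξ₁ = 160.1 kmol.
Yield of G: 1ξ₂ / 502 = 0.181 → ξ₂ = 90.86 kmol.
Outlet amounts (n = n₀ + Σ ν·ξ):
  E: 502 − 1(160.1) = 341.9
  D: 0 + 1(160.1) − 1(90.86) = 69.28
  G: 0 + 1(90.86) = 90.86

69.3 kmol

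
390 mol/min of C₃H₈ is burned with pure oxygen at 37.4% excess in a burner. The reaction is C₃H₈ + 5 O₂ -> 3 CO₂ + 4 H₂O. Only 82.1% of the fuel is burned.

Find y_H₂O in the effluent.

0.378

Stoichiometric O₂ = 5 × 390 = 1950 mol/min; O₂ fed = 1950 × 1.374 = 2679 mol/min.
Fuel reacted = 0.821 × 390 → ξ = 320.2 mol/min.
Outlet (n = n₀ + ν ξ):
  C₃H₈: 390 − 1(320.2) = 69.81
  O₂: 2679 − 5(320.2) = 1078
  CO₂: 0 + 3(320.2) = 960.6
  H₂O: 0 + 4(320.2) = 1281
Total out = 3389 mol/min; y_H₂O = 1281 / 3389 = 0.3779.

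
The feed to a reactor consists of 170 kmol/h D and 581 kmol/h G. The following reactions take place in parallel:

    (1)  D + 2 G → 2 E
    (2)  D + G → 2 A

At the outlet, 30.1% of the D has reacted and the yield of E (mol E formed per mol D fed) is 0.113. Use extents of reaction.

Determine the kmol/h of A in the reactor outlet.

Yield of E: 2ξ₁ / 170 = 0.113 → ξ₁ = 9.605 kmol/h.
Conversion of D: 1ξ₁ + 1ξ₂ = 0.301 × 170 = 51.17 → ξ₂ = 41.56 kmol/h.
Outlet amounts (n = n₀ + Σ ν·ξ):
  D: 170 − 1(9.605) − 1(41.56) = 118.8
  G: 581 − 2(9.605) − 1(41.56) = 520.2
  E: 0 + 2(9.605) = 19.21
  A: 0 + 2(41.56) = 83.13

83.1 kmol/h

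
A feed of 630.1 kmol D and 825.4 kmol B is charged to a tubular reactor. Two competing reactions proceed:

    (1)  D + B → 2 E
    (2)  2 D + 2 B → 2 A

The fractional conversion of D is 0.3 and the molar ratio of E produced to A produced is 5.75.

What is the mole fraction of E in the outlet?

0.199

Conversion of D: D consumed = 0.3 × 630.1 = 189 kmol = 1ξ₁ + 2ξ₂.
Selectivity: 2ξ₁ / (2ξ₂) = 5.75 → ξ₁ = 5.75 ξ₂.
Substitute: (1·5.75 + 2) ξ₂ = 189 → ξ₂ = 24.39 kmol, ξ₁ = 140.2 kmol.
Outlet amounts (n = n₀ + Σ ν·ξ):
  D: 630.1 − 1(140.2) − 2(24.39) = 441.1
  B: 825.4 − 1(140.2) − 2(24.39) = 636.4
  E: 0 + 2(140.2) = 280.5
  A: 0 + 2(24.39) = 48.78
Total out = 1407 kmol; y_E = 280.5 / 1407 = 0.1994.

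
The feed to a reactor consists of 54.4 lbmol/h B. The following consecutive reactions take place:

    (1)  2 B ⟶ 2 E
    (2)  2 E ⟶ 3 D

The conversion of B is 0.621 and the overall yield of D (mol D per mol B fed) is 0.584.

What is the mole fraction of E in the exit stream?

Conversion of B: B consumed = 2ξ₁ = 0.621 × 54.4 → ξ₁ = 16.89 lbmol/h.
Yield of D: 3ξ₂ / 54.4 = 0.584 → ξ₂ = 10.59 lbmol/h.
Outlet amounts (n = n₀ + Σ ν·ξ):
  B: 54.4 − 2(16.89) = 20.62
  E: 0 + 2(16.89) − 2(10.59) = 12.6
  D: 0 + 3(10.59) = 31.77
Total out = 64.99 lbmol/h; y_E = 12.6 / 64.99 = 0.1939.

0.194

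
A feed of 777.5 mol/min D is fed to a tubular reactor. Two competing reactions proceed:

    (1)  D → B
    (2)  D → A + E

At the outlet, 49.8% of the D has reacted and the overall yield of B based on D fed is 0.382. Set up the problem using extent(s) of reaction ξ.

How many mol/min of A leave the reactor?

Yield of B: 1ξ₁ / 777.5 = 0.382 → ξ₁ = 297 mol/min.
Conversion of D: 1ξ₁ + 1ξ₂ = 0.498 × 777.5 = 387.2 → ξ₂ = 90.19 mol/min.
Outlet amounts (n = n₀ + Σ ν·ξ):
  D: 777.5 − 1(297) − 1(90.19) = 390.3
  B: 0 + 1(297) = 297
  A: 0 + 1(90.19) = 90.19
  E: 0 + 1(90.19) = 90.19

90.2 mol/min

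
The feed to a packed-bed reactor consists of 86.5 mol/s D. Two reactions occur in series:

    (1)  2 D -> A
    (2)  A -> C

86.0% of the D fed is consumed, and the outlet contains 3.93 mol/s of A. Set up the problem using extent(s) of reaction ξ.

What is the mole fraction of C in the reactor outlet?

0.675

Conversion of D: D consumed = 2ξ₁ = 0.86 × 86.5 → ξ₁ = 37.2 mol/s.
A balance: n_A = 0 + 1ξ₁ − 1ξ₂ = 3.93 → ξ₂ = (1·37.2 − 3.93)/1 = 33.27 mol/s.
Outlet amounts (n = n₀ + Σ ν·ξ):
  D: 86.5 − 2(37.2) = 12.11
  A: 0 + 1(37.2) − 1(33.27) = 3.93
  C: 0 + 1(33.27) = 33.27
Total out = 49.3 mol/s; y_C = 33.27 / 49.3 = 0.6747.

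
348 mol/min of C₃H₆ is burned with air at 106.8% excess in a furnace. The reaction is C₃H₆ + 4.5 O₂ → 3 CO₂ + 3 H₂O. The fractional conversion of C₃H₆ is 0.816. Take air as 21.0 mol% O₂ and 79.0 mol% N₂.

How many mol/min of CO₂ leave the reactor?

Stoichiometric O₂ = 4.5 × 348 = 1566 mol/min; O₂ fed = 1566 × 2.068 = 3238 mol/min.
N₂ fed = 3238 × 79/21 = 12180 mol/min.
Fuel reacted = 0.816 × 348 → ξ = 284 mol/min.
Outlet (n = n₀ + ν ξ):
  C₃H₆: 348 − 1(284) = 64.03
  O₂: 3238 − 4.5(284) = 1961
  N₂: 12180 (inert)
  CO₂: 0 + 3(284) = 851.9
  H₂O: 0 + 3(284) = 851.9

852 mol/min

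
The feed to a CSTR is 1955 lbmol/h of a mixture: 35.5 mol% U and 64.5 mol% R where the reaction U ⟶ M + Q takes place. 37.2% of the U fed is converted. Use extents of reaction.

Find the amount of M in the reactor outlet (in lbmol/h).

U reacted = 0.372 × 694 = 258.2 lbmol/h; ν_U = −1, so ξ = 258.2/1 = 258.2 lbmol/h.
Outlet amounts (n = n₀ + ν ξ):
  U: 694 − 1(258.2) = 435.8
  M: 0 + 1(258.2) = 258.2
  Q: 0 + 1(258.2) = 258.2
  R: 1261 (inert)

258 lbmol/h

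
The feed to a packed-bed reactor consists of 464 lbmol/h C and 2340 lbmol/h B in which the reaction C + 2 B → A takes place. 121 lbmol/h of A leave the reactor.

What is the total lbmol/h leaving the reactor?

For A: n = n₀ + 1ξ → 121 = 0 + 1ξ, giving ξ = 121 lbmol/h.
Outlet amounts (n = n₀ + ν ξ):
  C: 464 − 1(121) = 343
  B: 2340 − 2(121) = 2098
  A: 0 + 1(121) = 121
Total out = 343 + 2098 + 121 = 2562 lbmol/h.

2560 lbmol/h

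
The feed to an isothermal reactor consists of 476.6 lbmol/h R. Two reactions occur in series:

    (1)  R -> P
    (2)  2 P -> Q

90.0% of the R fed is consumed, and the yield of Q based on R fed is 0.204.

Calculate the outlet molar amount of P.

Conversion of R: R consumed = 1ξ₁ = 0.9 × 476.6 → ξ₁ = 428.9 lbmol/h.
Yield of Q: 1ξ₂ / 476.6 = 0.204 → ξ₂ = 97.23 lbmol/h.
Outlet amounts (n = n₀ + Σ ν·ξ):
  R: 476.6 − 1(428.9) = 47.66
  P: 0 + 1(428.9) − 2(97.23) = 234.5
  Q: 0 + 1(97.23) = 97.23

234 lbmol/h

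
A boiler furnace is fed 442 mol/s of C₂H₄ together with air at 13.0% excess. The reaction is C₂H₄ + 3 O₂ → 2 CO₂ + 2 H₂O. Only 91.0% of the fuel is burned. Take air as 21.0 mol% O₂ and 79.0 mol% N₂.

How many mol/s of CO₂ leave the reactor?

804 mol/s

Stoichiometric O₂ = 3 × 442 = 1326 mol/s; O₂ fed = 1326 × 1.130 = 1498 mol/s.
N₂ fed = 1498 × 79/21 = 5637 mol/s.
Fuel reacted = 0.91 × 442 → ξ = 402.2 mol/s.
Outlet (n = n₀ + ν ξ):
  C₂H₄: 442 − 1(402.2) = 39.78
  O₂: 1498 − 3(402.2) = 291.7
  N₂: 5637 (inert)
  CO₂: 0 + 2(402.2) = 804.4
  H₂O: 0 + 2(402.2) = 804.4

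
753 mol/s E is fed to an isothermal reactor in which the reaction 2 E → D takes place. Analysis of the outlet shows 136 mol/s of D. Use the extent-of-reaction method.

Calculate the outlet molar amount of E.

481 mol/s

For D: n = n₀ + 1ξ → 136 = 0 + 1ξ, giving ξ = 136 mol/s.
Outlet amounts (n = n₀ + ν ξ):
  E: 753 − 2(136) = 481
  D: 0 + 1(136) = 136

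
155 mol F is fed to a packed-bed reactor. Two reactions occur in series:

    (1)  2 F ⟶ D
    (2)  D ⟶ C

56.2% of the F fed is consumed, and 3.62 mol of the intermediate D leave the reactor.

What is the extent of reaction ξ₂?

Conversion of F: F consumed = 2ξ₁ = 0.562 × 155 → ξ₁ = 43.56 mol.
D balance: n_D = 0 + 1ξ₁ − 1ξ₂ = 3.62 → ξ₂ = (1·43.56 − 3.62)/1 = 39.94 mol.
Outlet amounts (n = n₀ + Σ ν·ξ):
  F: 155 − 2(43.56) = 67.89
  D: 0 + 1(43.56) − 1(39.94) = 3.62
  C: 0 + 1(39.94) = 39.94

ξ₂ = 39.9 mol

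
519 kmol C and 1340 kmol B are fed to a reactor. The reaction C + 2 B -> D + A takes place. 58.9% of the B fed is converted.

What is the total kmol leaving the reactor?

B reacted = 0.589 × 1340 = 789.3 kmol; ν_B = −2, so ξ = 789.3/2 = 394.6 kmol.
Outlet amounts (n = n₀ + ν ξ):
  C: 519 − 1(394.6) = 124.4
  B: 1340 − 2(394.6) = 550.7
  D: 0 + 1(394.6) = 394.6
  A: 0 + 1(394.6) = 394.6
Total out = 124.4 + 550.7 + 394.6 + 394.6 = 1464 kmol.

1460 kmol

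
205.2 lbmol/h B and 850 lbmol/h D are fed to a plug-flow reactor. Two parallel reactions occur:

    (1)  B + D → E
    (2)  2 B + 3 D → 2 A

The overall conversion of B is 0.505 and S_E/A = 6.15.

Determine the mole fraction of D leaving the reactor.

0.783

Conversion of B: B consumed = 0.505 × 205.2 = 103.6 lbmol/h = 1ξ₁ + 2ξ₂.
Selectivity: 1ξ₁ / (2ξ₂) = 6.15 → ξ₁ = 12.3 ξ₂.
Substitute: (1·12.3 + 2) ξ₂ = 103.6 → ξ₂ = 7.247 lbmol/h, ξ₁ = 89.13 lbmol/h.
Outlet amounts (n = n₀ + Σ ν·ξ):
  B: 205.2 − 1(89.13) − 2(7.247) = 101.6
  D: 850 − 1(89.13) − 3(7.247) = 739.1
  E: 0 + 1(89.13) = 89.13
  A: 0 + 2(7.247) = 14.49
Total out = 944.3 lbmol/h; y_D = 739.1 / 944.3 = 0.7827.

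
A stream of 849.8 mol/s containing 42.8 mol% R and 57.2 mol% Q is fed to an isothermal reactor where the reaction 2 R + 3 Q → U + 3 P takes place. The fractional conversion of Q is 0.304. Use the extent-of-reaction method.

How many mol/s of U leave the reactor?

49.3 mol/s

Q reacted = 0.304 × 486.1 = 147.8 mol/s; ν_Q = −3, so ξ = 147.8/3 = 49.26 mol/s.
Outlet amounts (n = n₀ + ν ξ):
  R: 363.7 − 2(49.26) = 265.2
  Q: 486.1 − 3(49.26) = 338.3
  U: 0 + 1(49.26) = 49.26
  P: 0 + 3(49.26) = 147.8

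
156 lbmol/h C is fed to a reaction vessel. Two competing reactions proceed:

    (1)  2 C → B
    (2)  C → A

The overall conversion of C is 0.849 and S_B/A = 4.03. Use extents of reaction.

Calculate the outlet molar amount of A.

Conversion of C: C consumed = 0.849 × 156 = 132.4 lbmol/h = 2ξ₁ + 1ξ₂.
Selectivity: 1ξ₁ / (1ξ₂) = 4.03 → ξ₁ = 4.03 ξ₂.
Substitute: (2·4.03 + 1) ξ₂ = 132.4 → ξ₂ = 14.62 lbmol/h, ξ₁ = 58.91 lbmol/h.
Outlet amounts (n = n₀ + Σ ν·ξ):
  C: 156 − 2(58.91) − 1(14.62) = 23.56
  B: 0 + 1(58.91) = 58.91
  A: 0 + 1(14.62) = 14.62

14.6 lbmol/h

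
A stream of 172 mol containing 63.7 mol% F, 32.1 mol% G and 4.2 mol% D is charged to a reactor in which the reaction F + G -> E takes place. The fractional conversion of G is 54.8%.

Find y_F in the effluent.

G reacted = 0.548 × 55.21 = 30.26 mol; ν_G = −1, so ξ = 30.26/1 = 30.26 mol.
Outlet amounts (n = n₀ + ν ξ):
  F: 109.6 − 1(30.26) = 79.31
  G: 55.21 − 1(30.26) = 24.96
  E: 0 + 1(30.26) = 30.26
  D: 7.224 (inert)
Total out = 141.7 mol; y_F = 79.31 / 141.7 = 0.5595.

0.56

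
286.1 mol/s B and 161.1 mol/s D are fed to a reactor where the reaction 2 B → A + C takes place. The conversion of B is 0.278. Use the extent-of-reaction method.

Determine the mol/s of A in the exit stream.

39.8 mol/s

B reacted = 0.278 × 286.1 = 79.54 mol/s; ν_B = −2, so ξ = 79.54/2 = 39.77 mol/s.
Outlet amounts (n = n₀ + ν ξ):
  B: 286.1 − 2(39.77) = 206.6
  A: 0 + 1(39.77) = 39.77
  C: 0 + 1(39.77) = 39.77
  D: 161.1 (inert)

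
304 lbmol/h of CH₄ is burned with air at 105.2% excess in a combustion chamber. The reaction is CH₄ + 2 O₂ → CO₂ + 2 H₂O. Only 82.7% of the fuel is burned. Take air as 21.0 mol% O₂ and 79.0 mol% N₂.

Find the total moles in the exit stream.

Stoichiometric O₂ = 2 × 304 = 608 lbmol/h; O₂ fed = 608 × 2.052 = 1248 lbmol/h.
N₂ fed = 1248 × 79/21 = 4693 lbmol/h.
Fuel reacted = 0.827 × 304 → ξ = 251.4 lbmol/h.
Outlet (n = n₀ + ν ξ):
  CH₄: 304 − 1(251.4) = 52.59
  O₂: 1248 − 2(251.4) = 744.8
  N₂: 4693 (inert)
  CO₂: 0 + 1(251.4) = 251.4
  H₂O: 0 + 2(251.4) = 502.8
Total out = 52.59 + 744.8 + 4693 + 251.4 + 502.8 = 6245 lbmol/h.

6250 lbmol/h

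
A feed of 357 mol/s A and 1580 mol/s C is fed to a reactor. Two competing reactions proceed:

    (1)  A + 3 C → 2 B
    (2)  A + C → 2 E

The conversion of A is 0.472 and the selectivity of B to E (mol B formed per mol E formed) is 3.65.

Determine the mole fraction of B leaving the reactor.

Conversion of A: A consumed = 0.472 × 357 = 168.5 mol/s = 1ξ₁ + 1ξ₂.
Selectivity: 2ξ₁ / (2ξ₂) = 3.65 → ξ₁ = 3.65 ξ₂.
Substitute: (1·3.65 + 1) ξ₂ = 168.5 → ξ₂ = 36.24 mol/s, ξ₁ = 132.3 mol/s.
Outlet amounts (n = n₀ + Σ ν·ξ):
  A: 357 − 1(132.3) − 1(36.24) = 188.5
  C: 1580 − 3(132.3) − 1(36.24) = 1147
  B: 0 + 2(132.3) = 264.5
  E: 0 + 2(36.24) = 72.47
Total out = 1672 mol/s; y_B = 264.5 / 1672 = 0.1582.

0.158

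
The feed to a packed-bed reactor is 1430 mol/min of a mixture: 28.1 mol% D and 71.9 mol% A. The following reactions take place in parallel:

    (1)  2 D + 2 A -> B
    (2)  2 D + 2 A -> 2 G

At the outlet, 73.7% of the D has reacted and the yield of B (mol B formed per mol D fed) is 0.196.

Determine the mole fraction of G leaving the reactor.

Yield of B: 1ξ₁ / 401.8 = 0.196 → ξ₁ = 78.76 mol/min.
Conversion of D: 2ξ₁ + 2ξ₂ = 0.737 × 401.8 = 296.1 → ξ₂ = 69.32 mol/min.
Outlet amounts (n = n₀ + Σ ν·ξ):
  D: 401.8 − 2(78.76) − 2(69.32) = 105.7
  A: 1028 − 2(78.76) − 2(69.32) = 732
  B: 0 + 1(78.76) = 78.76
  G: 0 + 2(69.32) = 138.6
Total out = 1055 mol/min; y_G = 138.6 / 1055 = 0.1314.

0.131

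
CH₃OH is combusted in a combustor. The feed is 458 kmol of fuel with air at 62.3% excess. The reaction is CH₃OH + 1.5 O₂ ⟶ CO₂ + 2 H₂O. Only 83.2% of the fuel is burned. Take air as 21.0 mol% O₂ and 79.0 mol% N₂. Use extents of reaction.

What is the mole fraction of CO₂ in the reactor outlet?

0.064

Stoichiometric O₂ = 1.5 × 458 = 687 kmol; O₂ fed = 687 × 1.623 = 1115 kmol.
N₂ fed = 1115 × 79/21 = 4195 kmol.
Fuel reacted = 0.832 × 458 → ξ = 381.1 kmol.
Outlet (n = n₀ + ν ξ):
  CH₃OH: 458 − 1(381.1) = 76.94
  O₂: 1115 − 1.5(381.1) = 543.4
  N₂: 4195 (inert)
  CO₂: 0 + 1(381.1) = 381.1
  H₂O: 0 + 2(381.1) = 762.1
Total out = 5958 kmol; y_CO₂ = 381.1 / 5958 = 0.06396.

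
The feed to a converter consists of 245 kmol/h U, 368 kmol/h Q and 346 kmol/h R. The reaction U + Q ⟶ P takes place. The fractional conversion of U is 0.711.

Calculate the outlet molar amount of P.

U reacted = 0.711 × 245 = 174.2 kmol/h; ν_U = −1, so ξ = 174.2/1 = 174.2 kmol/h.
Outlet amounts (n = n₀ + ν ξ):
  U: 245 − 1(174.2) = 70.81
  Q: 368 − 1(174.2) = 193.8
  P: 0 + 1(174.2) = 174.2
  R: 346 (inert)

174 kmol/h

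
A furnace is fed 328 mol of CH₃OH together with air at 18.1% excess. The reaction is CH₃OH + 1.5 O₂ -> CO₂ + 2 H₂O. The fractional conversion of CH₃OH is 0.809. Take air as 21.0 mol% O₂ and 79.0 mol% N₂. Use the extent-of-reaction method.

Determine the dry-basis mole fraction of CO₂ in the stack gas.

Stoichiometric O₂ = 1.5 × 328 = 492 mol; O₂ fed = 492 × 1.181 = 581.1 mol.
N₂ fed = 581.1 × 79/21 = 2186 mol.
Fuel reacted = 0.809 × 328 → ξ = 265.4 mol.
Outlet (n = n₀ + ν ξ):
  CH₃OH: 328 − 1(265.4) = 62.65
  O₂: 581.1 − 1.5(265.4) = 183
  N₂: 2186 (inert)
  CO₂: 0 + 1(265.4) = 265.4
  H₂O: 0 + 2(265.4) = 530.7
Dry total = 2697 mol; y_CO₂ (dry) = 265.4 / 2697 = 0.09839.

0.0984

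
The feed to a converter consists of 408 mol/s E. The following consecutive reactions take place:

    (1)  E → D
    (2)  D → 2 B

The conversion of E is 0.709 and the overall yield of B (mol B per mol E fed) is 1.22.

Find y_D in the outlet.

0.0615

Conversion of E: E consumed = 1ξ₁ = 0.709 × 408 → ξ₁ = 289.3 mol/s.
Yield of B: 2ξ₂ / 408 = 1.22 → ξ₂ = 248.9 mol/s.
Outlet amounts (n = n₀ + Σ ν·ξ):
  E: 408 − 1(289.3) = 118.7
  D: 0 + 1(289.3) − 1(248.9) = 40.39
  B: 0 + 2(248.9) = 497.8
Total out = 656.9 mol/s; y_D = 40.39 / 656.9 = 0.06149.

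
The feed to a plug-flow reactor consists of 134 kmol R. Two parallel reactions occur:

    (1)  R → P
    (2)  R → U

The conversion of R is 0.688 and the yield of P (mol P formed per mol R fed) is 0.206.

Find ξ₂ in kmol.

ξ₂ = 64.6 kmol

Yield of P: 1ξ₁ / 134 = 0.206 → ξ₁ = 27.6 kmol.
Conversion of R: 1ξ₁ + 1ξ₂ = 0.688 × 134 = 92.19 → ξ₂ = 64.59 kmol.
Outlet amounts (n = n₀ + Σ ν·ξ):
  R: 134 − 1(27.6) − 1(64.59) = 41.81
  P: 0 + 1(27.6) = 27.6
  U: 0 + 1(64.59) = 64.59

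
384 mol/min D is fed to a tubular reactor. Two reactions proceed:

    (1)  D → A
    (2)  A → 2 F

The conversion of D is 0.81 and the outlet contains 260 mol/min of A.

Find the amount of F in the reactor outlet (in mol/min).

102 mol/min

Conversion of D: D consumed = 1ξ₁ = 0.81 × 384 → ξ₁ = 311 mol/min.
A balance: n_A = 0 + 1ξ₁ − 1ξ₂ = 260 → ξ₂ = (1·311 − 260)/1 = 51.04 mol/min.
Outlet amounts (n = n₀ + Σ ν·ξ):
  D: 384 − 1(311) = 72.96
  A: 0 + 1(311) − 1(51.04) = 260
  F: 0 + 2(51.04) = 102.1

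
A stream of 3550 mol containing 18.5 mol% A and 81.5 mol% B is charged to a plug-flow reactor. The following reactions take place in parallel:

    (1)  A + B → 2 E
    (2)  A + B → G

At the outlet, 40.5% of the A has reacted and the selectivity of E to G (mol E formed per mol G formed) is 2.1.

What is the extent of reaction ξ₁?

Conversion of A: A consumed = 0.405 × 656.8 = 266 mol = 1ξ₁ + 1ξ₂.
Selectivity: 2ξ₁ / (1ξ₂) = 2.1 → ξ₁ = 1.05 ξ₂.
Substitute: (1·1.05 + 1) ξ₂ = 266 → ξ₂ = 129.7 mol, ξ₁ = 136.2 mol.
Outlet amounts (n = n₀ + Σ ν·ξ):
  A: 656.8 − 1(136.2) − 1(129.7) = 390.8
  B: 2893 − 1(136.2) − 1(129.7) = 2627
  E: 0 + 2(136.2) = 272.5
  G: 0 + 1(129.7) = 129.7

ξ₁ = 136 mol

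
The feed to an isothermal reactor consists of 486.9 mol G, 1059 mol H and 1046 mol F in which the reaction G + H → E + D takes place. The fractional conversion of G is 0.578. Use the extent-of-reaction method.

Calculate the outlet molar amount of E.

G reacted = 0.578 × 486.9 = 281.4 mol; ν_G = −1, so ξ = 281.4/1 = 281.4 mol.
Outlet amounts (n = n₀ + ν ξ):
  G: 486.9 − 1(281.4) = 205.5
  H: 1059 − 1(281.4) = 777.6
  E: 0 + 1(281.4) = 281.4
  D: 0 + 1(281.4) = 281.4
  F: 1046 (inert)

281 mol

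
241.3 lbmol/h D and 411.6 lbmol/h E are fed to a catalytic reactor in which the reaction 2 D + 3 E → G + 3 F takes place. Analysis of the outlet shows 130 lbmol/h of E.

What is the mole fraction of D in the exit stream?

For E: n = n₀ − 3ξ → 130 = 411.6 − 3ξ, giving ξ = 93.87 lbmol/h.
Outlet amounts (n = n₀ + ν ξ):
  D: 241.3 − 2(93.87) = 53.57
  E: 411.6 − 3(93.87) = 130
  G: 0 + 1(93.87) = 93.87
  F: 0 + 3(93.87) = 281.6
Total out = 559 lbmol/h; y_D = 53.57 / 559 = 0.09582.

0.0958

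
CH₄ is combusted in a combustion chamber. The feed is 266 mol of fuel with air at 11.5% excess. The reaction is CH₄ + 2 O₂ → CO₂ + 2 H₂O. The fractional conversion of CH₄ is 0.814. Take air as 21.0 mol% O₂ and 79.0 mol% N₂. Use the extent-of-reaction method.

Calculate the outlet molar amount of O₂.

Stoichiometric O₂ = 2 × 266 = 532 mol; O₂ fed = 532 × 1.115 = 593.2 mol.
N₂ fed = 593.2 × 79/21 = 2231 mol.
Fuel reacted = 0.814 × 266 → ξ = 216.5 mol.
Outlet (n = n₀ + ν ξ):
  CH₄: 266 − 1(216.5) = 49.48
  O₂: 593.2 − 2(216.5) = 160.1
  N₂: 2231 (inert)
  CO₂: 0 + 1(216.5) = 216.5
  H₂O: 0 + 2(216.5) = 433

160 mol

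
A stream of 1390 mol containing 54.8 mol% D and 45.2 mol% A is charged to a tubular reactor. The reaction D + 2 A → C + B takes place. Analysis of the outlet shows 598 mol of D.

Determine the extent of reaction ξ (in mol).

ξ = 164 mol

For D: n = n₀ − 1ξ → 598 = 761.7 − 1ξ, giving ξ = 163.7 mol.
Outlet amounts (n = n₀ + ν ξ):
  D: 761.7 − 1(163.7) = 598
  A: 628.3 − 2(163.7) = 300.8
  C: 0 + 1(163.7) = 163.7
  B: 0 + 1(163.7) = 163.7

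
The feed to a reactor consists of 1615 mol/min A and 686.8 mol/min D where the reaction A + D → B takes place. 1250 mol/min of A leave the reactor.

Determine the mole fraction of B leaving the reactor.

For A: n = n₀ − 1ξ → 1250 = 1615 − 1ξ, giving ξ = 365 mol/min.
Outlet amounts (n = n₀ + ν ξ):
  A: 1615 − 1(365) = 1250
  D: 686.8 − 1(365) = 321.8
  B: 0 + 1(365) = 365
Total out = 1937 mol/min; y_B = 365 / 1937 = 0.1885.

0.188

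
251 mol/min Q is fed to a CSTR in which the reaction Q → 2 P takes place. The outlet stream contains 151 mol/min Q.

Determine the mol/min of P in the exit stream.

200 mol/min

For Q: n = n₀ − 1ξ → 151 = 251 − 1ξ, giving ξ = 100 mol/min.
Outlet amounts (n = n₀ + ν ξ):
  Q: 251 − 1(100) = 151
  P: 0 + 2(100) = 200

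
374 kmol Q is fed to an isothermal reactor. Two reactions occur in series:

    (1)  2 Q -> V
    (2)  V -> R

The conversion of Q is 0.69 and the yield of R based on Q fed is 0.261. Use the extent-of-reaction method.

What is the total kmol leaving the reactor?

245 kmol

Conversion of Q: Q consumed = 2ξ₁ = 0.69 × 374 → ξ₁ = 129 kmol.
Yield of R: 1ξ₂ / 374 = 0.261 → ξ₂ = 97.61 kmol.
Outlet amounts (n = n₀ + Σ ν·ξ):
  Q: 374 − 2(129) = 115.9
  V: 0 + 1(129) − 1(97.61) = 31.42
  R: 0 + 1(97.61) = 97.61
Total out = 115.9 + 31.42 + 97.61 = 245 kmol.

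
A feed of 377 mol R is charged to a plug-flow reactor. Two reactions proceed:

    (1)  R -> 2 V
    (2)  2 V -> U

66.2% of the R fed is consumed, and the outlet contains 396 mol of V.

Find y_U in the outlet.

Conversion of R: R consumed = 1ξ₁ = 0.662 × 377 → ξ₁ = 249.6 mol.
V balance: n_V = 0 + 2ξ₁ − 2ξ₂ = 396 → ξ₂ = (2·249.6 − 396)/2 = 51.57 mol.
Outlet amounts (n = n₀ + Σ ν·ξ):
  R: 377 − 1(249.6) = 127.4
  V: 0 + 2(249.6) − 2(51.57) = 396
  U: 0 + 1(51.57) = 51.57
Total out = 575 mol; y_U = 51.57 / 575 = 0.08969.

0.0897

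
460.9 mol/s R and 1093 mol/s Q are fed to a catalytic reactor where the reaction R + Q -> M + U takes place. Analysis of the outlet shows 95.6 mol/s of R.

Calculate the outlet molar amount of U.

365 mol/s

For R: n = n₀ − 1ξ → 95.6 = 460.9 − 1ξ, giving ξ = 365.3 mol/s.
Outlet amounts (n = n₀ + ν ξ):
  R: 460.9 − 1(365.3) = 95.6
  Q: 1093 − 1(365.3) = 727.7
  M: 0 + 1(365.3) = 365.3
  U: 0 + 1(365.3) = 365.3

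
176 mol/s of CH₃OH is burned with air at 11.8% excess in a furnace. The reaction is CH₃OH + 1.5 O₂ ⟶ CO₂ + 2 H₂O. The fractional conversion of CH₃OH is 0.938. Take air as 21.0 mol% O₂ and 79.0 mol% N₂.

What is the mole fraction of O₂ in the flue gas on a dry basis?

0.0356

Stoichiometric O₂ = 1.5 × 176 = 264 mol/s; O₂ fed = 264 × 1.118 = 295.2 mol/s.
N₂ fed = 295.2 × 79/21 = 1110 mol/s.
Fuel reacted = 0.938 × 176 → ξ = 165.1 mol/s.
Outlet (n = n₀ + ν ξ):
  CH₃OH: 176 − 1(165.1) = 10.91
  O₂: 295.2 − 1.5(165.1) = 47.52
  N₂: 1110 (inert)
  CO₂: 0 + 1(165.1) = 165.1
  H₂O: 0 + 2(165.1) = 330.2
Dry total = 1334 mol/s; y_O₂ (dry) = 47.52 / 1334 = 0.03563.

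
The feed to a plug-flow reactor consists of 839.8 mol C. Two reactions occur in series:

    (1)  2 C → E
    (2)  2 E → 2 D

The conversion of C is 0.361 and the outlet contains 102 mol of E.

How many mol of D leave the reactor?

49.6 mol

Conversion of C: C consumed = 2ξ₁ = 0.361 × 839.8 → ξ₁ = 151.6 mol.
E balance: n_E = 0 + 1ξ₁ − 2ξ₂ = 102 → ξ₂ = (1·151.6 − 102)/2 = 24.79 mol.
Outlet amounts (n = n₀ + Σ ν·ξ):
  C: 839.8 − 2(151.6) = 536.6
  E: 0 + 1(151.6) − 2(24.79) = 102
  D: 0 + 2(24.79) = 49.58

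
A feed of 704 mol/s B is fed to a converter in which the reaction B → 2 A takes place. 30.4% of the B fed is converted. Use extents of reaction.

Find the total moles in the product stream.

918 mol/s

B reacted = 0.304 × 704 = 214 mol/s; ν_B = −1, so ξ = 214/1 = 214 mol/s.
Outlet amounts (n = n₀ + ν ξ):
  B: 704 − 1(214) = 490
  A: 0 + 2(214) = 428
Total out = 490 + 428 = 918 mol/s.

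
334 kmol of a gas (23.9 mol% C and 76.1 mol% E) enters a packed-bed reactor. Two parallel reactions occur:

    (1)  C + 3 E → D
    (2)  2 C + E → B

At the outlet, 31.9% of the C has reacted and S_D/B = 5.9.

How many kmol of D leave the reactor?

Conversion of C: C consumed = 0.319 × 79.83 = 25.46 kmol = 1ξ₁ + 2ξ₂.
Selectivity: 1ξ₁ / (1ξ₂) = 5.9 → ξ₁ = 5.9 ξ₂.
Substitute: (1·5.9 + 2) ξ₂ = 25.46 → ξ₂ = 3.223 kmol, ξ₁ = 19.02 kmol.
Outlet amounts (n = n₀ + Σ ν·ξ):
  C: 79.83 − 1(19.02) − 2(3.223) = 54.36
  E: 254.2 − 3(19.02) − 1(3.223) = 193.9
  D: 0 + 1(19.02) = 19.02
  B: 0 + 1(3.223) = 3.223

19 kmol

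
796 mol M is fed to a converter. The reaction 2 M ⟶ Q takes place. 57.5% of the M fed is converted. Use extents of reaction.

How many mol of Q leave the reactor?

229 mol

M reacted = 0.575 × 796 = 457.7 mol; ν_M = −2, so ξ = 457.7/2 = 228.8 mol.
Outlet amounts (n = n₀ + ν ξ):
  M: 796 − 2(228.8) = 338.3
  Q: 0 + 1(228.8) = 228.8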